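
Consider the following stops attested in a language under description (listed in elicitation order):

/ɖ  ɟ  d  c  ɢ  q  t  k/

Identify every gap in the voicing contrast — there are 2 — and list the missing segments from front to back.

alveolar: voiceless /t/, voiced /d/.
retroflex: voiceless —, voiced /ɖ/.
palatal: voiceless /c/, voiced /ɟ/.
velar: voiceless /k/, voiced —.
uvular: voiceless /q/, voiced /ɢ/.
Gaps, from front to back: retroflex lacks voiceless (/ʈ/); velar lacks voiced (/ɡ/).

/ʈ/, /ɡ/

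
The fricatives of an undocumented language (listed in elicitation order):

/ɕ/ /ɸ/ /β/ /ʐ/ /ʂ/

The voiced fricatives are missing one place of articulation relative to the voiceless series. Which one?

alveolo-palatal

bilabial: voiceless /ɸ/, voiced /β/.
retroflex: voiceless /ʂ/, voiced /ʐ/.
alveolo-palatal: voiceless /ɕ/, voiced —.
Every place of articulation has a voiced member except alveolo-palatal, where /ʑ/ would be expected.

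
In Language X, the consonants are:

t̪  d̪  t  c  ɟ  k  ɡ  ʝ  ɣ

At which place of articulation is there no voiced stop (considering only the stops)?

alveolar

dental: voiceless /t̪/, voiced /d̪/.
alveolar: voiceless /t/, voiced —.
palatal: voiceless /c/, voiced /ɟ/.
velar: voiceless /k/, voiced /ɡ/.
Every place of articulation has a voiced member except alveolar, where /d/ would be expected.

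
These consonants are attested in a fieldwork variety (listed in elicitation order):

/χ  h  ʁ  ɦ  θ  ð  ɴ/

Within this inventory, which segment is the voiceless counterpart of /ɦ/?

/h/

/ɦ/ is a voiced glottal fricative.
The voiceless counterpart is a voiceless glottal fricative — in this inventory, /h/.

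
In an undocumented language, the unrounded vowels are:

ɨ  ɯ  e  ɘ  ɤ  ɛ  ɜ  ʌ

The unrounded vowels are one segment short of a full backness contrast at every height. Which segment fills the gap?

/i/

Front: /e/ (high-mid), /ɛ/ (low-mid).
Central: /ɨ/ (high), /ɘ/ (high-mid), /ɜ/ (low-mid).
Back: /ɯ/ (high), /ɤ/ (high-mid), /ʌ/ (low-mid).
The high row has no front member, so the gap is the high front unrounded vowel /i/.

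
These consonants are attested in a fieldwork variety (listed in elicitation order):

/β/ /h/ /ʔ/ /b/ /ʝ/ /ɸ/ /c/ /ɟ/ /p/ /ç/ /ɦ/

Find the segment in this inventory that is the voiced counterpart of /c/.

/c/ is a voiceless palatal stop.
The voiced counterpart is a voiced palatal stop — in this inventory, /ɟ/.

/ɟ/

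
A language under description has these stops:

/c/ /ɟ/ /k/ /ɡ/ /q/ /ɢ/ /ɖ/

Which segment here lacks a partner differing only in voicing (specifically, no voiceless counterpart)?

Palatal: /c/ ~ /ɟ/
Velar: /k/ ~ /ɡ/
Uvular: /q/ ~ /ɢ/
Retroflex: only /ɖ/ (voiced); no voiceless partner.
So /ɖ/ is the unpaired segment.

/ɖ/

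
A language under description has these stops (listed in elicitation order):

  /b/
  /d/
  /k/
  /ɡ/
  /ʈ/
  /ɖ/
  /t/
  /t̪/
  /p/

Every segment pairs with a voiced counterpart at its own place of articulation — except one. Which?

/t̪/

Bilabial: /p/ ~ /b/
Alveolar: /t/ ~ /d/
Retroflex: /ʈ/ ~ /ɖ/
Velar: /k/ ~ /ɡ/
Dental: only /t̪/ (voiceless); no voiced partner.
So /t̪/ is the unpaired segment.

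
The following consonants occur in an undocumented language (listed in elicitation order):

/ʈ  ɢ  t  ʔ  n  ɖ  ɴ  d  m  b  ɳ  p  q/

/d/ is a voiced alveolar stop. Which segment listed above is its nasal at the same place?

The nasal at the same place is an alveolar nasal — in this inventory, /n/.

/n/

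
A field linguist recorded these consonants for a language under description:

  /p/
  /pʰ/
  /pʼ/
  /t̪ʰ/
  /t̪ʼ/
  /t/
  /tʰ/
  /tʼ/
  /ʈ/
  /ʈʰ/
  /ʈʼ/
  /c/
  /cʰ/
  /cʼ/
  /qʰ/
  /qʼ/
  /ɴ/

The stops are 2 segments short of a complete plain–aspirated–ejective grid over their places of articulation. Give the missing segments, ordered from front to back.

/t̪/, /q/

bilabial: plain /p/, aspirated /pʰ/, ejective /pʼ/.
dental: plain —, aspirated /t̪ʰ/, ejective /t̪ʼ/.
alveolar: plain /t/, aspirated /tʰ/, ejective /tʼ/.
retroflex: plain /ʈ/, aspirated /ʈʰ/, ejective /ʈʼ/.
palatal: plain /c/, aspirated /cʰ/, ejective /cʼ/.
uvular: plain —, aspirated /qʰ/, ejective /qʼ/.
Gaps, from front to back: dental lacks plain (/t̪/); uvular lacks plain (/q/).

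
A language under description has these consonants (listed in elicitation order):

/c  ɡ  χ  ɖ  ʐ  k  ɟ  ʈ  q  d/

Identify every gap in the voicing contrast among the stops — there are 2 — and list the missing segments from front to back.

/t/, /ɢ/

Voiceless: /ʈ/ (retroflex), /c/ (palatal), /k/ (velar), /q/ (uvular).
Voiced: /d/ (alveolar), /ɖ/ (retroflex), /ɟ/ (palatal), /ɡ/ (velar).
Gaps, from front to back: alveolar lacks voiceless (/t/); uvular lacks voiced (/ɢ/).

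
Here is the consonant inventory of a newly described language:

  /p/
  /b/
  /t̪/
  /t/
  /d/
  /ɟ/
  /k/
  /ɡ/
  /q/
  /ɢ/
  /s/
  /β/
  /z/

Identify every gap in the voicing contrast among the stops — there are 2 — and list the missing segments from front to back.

bilabial: voiceless /p/, voiced /b/.
dental: voiceless /t̪/, voiced —.
alveolar: voiceless /t/, voiced /d/.
palatal: voiceless —, voiced /ɟ/.
velar: voiceless /k/, voiced /ɡ/.
uvular: voiceless /q/, voiced /ɢ/.
Gaps, from front to back: dental lacks voiced (/d̪/); palatal lacks voiceless (/c/).

/d̪/, /c/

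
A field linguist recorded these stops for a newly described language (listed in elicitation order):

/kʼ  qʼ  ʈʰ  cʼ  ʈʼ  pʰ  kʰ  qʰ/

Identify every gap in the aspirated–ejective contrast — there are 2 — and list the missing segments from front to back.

bilabial: aspirated /pʰ/, ejective —.
retroflex: aspirated /ʈʰ/, ejective /ʈʼ/.
palatal: aspirated —, ejective /cʼ/.
velar: aspirated /kʰ/, ejective /kʼ/.
uvular: aspirated /qʰ/, ejective /qʼ/.
Gaps, from front to back: bilabial lacks ejective (/pʼ/); palatal lacks aspirated (/cʰ/).

/pʼ/, /cʰ/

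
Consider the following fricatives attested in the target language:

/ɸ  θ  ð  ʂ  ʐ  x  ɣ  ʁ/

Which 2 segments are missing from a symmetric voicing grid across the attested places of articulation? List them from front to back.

/β/, /χ/

bilabial: voiceless /ɸ/, voiced —.
dental: voiceless /θ/, voiced /ð/.
retroflex: voiceless /ʂ/, voiced /ʐ/.
velar: voiceless /x/, voiced /ɣ/.
uvular: voiceless —, voiced /ʁ/.
Gaps, from front to back: bilabial lacks voiced (/β/); uvular lacks voiceless (/χ/).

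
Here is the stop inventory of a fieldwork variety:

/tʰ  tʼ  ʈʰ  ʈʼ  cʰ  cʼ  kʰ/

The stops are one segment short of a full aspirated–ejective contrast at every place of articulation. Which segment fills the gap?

Aspirated: /tʰ/ (alveolar), /ʈʰ/ (retroflex), /cʰ/ (palatal), /kʰ/ (velar).
Ejective: /tʼ/ (alveolar), /ʈʼ/ (retroflex), /cʼ/ (palatal).
The velar row has no ejective member, so the gap is the ejective velar stop /kʼ/.

/kʼ/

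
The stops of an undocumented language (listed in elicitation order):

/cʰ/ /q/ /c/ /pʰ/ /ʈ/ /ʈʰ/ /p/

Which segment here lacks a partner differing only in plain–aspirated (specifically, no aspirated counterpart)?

Bilabial: /p/ ~ /pʰ/
Retroflex: /ʈ/ ~ /ʈʰ/
Palatal: /c/ ~ /cʰ/
Uvular: only /q/ (plain); no aspirated partner.
So /q/ is the unpaired segment.

/q/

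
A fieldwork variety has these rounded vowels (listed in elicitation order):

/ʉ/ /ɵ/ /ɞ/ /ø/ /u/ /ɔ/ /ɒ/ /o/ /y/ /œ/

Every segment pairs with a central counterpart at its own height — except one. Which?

/ɒ/

High: /y/ ~ /ʉ/ ~ /u/
High-mid: /ø/ ~ /ɵ/ ~ /o/
Low-mid: /œ/ ~ /ɞ/ ~ /ɔ/
Low: only /ɒ/ (back); no central partner.
So /ɒ/ is the unpaired segment.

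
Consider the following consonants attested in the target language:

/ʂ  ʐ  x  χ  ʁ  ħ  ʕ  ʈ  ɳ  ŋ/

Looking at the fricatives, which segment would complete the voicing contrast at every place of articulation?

/ɣ/

retroflex: voiceless /ʂ/, voiced /ʐ/.
velar: voiceless /x/, voiced —.
uvular: voiceless /χ/, voiced /ʁ/.
pharyngeal: voiceless /ħ/, voiced /ʕ/.
The velar row has no voiced member, so the gap is the voiced velar fricative /ɣ/.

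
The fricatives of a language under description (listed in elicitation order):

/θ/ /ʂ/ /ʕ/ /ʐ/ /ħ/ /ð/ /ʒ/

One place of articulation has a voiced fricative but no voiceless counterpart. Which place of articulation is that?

postalveolar

place of articulation  voiceless  voiced  
dental            θ         ð       
postalveolar      —         ʒ       
retroflex         ʂ         ʐ       
pharyngeal        ħ         ʕ       
Every place of articulation has a voiceless member except postalveolar, where /ʃ/ would be expected.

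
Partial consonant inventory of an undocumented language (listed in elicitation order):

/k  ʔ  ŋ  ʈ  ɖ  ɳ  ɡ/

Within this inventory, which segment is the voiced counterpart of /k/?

/ɡ/

/k/ is a voiceless velar stop.
The voiced counterpart is a voiced velar stop — in this inventory, /ɡ/.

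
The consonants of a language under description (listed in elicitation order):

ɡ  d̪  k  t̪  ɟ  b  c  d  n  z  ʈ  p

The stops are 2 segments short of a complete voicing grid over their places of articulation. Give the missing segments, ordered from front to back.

bilabial: voiceless /p/, voiced /b/.
dental: voiceless /t̪/, voiced /d̪/.
alveolar: voiceless —, voiced /d/.
retroflex: voiceless /ʈ/, voiced —.
palatal: voiceless /c/, voiced /ɟ/.
velar: voiceless /k/, voiced /ɡ/.
Gaps, from front to back: alveolar lacks voiceless (/t/); retroflex lacks voiced (/ɖ/).

/t/, /ɖ/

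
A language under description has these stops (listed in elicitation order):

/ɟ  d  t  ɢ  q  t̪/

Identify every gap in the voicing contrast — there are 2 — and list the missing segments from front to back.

place of articulation  voiceless  voiced  
dental            t̪        —       
alveolar          t         d       
palatal           —         ɟ       
uvular            q         ɢ       
Gaps, from front to back: dental lacks voiced (/d̪/); palatal lacks voiceless (/c/).

/d̪/, /c/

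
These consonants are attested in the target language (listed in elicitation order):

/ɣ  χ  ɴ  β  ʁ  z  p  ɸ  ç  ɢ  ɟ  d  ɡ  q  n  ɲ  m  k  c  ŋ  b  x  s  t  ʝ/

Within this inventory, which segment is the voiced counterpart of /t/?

/t/ is a voiceless alveolar stop.
The voiced counterpart is a voiced alveolar stop — in this inventory, /d/.

/d/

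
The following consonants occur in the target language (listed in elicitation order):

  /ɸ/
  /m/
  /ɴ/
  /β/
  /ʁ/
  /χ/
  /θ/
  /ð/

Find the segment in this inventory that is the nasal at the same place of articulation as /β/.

/m/

/β/ is a voiced bilabial fricative.
The nasal at the same place is a bilabial nasal — in this inventory, /m/.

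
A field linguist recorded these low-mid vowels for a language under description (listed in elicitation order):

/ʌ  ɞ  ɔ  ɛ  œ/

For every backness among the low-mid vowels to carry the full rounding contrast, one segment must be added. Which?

backness          unrounded  rounded 
front             ɛ         œ       
central           —         ɞ       
back              ʌ         ɔ       
The central row has no unrounded member, so the gap is the central unrounded vowel /ɜ/.

/ɜ/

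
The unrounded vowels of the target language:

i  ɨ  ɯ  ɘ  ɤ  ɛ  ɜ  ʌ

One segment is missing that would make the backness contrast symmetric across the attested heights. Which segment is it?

/e/

high: front /i/, central /ɨ/, back /ɯ/.
high-mid: front —, central /ɘ/, back /ɤ/.
low-mid: front /ɛ/, central /ɜ/, back /ʌ/.
The high-mid row has no front member, so the gap is the high-mid front unrounded vowel /e/.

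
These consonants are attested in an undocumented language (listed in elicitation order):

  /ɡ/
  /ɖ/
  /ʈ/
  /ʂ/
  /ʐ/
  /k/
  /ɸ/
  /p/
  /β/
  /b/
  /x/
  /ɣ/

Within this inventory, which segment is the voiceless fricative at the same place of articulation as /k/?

/k/ is a voiceless velar stop.
The voiceless fricative at the same place is a voiceless velar fricative — in this inventory, /x/.

/x/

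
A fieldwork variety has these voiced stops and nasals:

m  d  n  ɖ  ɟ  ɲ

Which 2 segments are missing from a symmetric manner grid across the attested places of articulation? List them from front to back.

/b/, /ɳ/

Oral stop: /d/ (alveolar), /ɖ/ (retroflex), /ɟ/ (palatal).
Nasal: /m/ (bilabial), /n/ (alveolar), /ɲ/ (palatal).
Gaps, from front to back: bilabial lacks oral stop (/b/); retroflex lacks nasal (/ɳ/).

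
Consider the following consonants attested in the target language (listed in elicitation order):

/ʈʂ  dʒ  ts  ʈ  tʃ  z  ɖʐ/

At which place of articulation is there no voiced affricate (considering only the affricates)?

alveolar

alveolar: voiceless /ts/, voiced —.
postalveolar: voiceless /tʃ/, voiced /dʒ/.
retroflex: voiceless /ʈʂ/, voiced /ɖʐ/.
Every place of articulation has a voiced member except alveolar, where /dz/ would be expected.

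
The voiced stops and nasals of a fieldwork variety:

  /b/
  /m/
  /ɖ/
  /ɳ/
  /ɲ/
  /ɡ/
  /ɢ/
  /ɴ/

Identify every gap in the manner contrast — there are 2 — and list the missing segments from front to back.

/ɟ/, /ŋ/

Oral stop: /b/ (bilabial), /ɖ/ (retroflex), /ɡ/ (velar), /ɢ/ (uvular).
Nasal: /m/ (bilabial), /ɳ/ (retroflex), /ɲ/ (palatal), /ɴ/ (uvular).
Gaps, from front to back: palatal lacks oral stop (/ɟ/); velar lacks nasal (/ŋ/).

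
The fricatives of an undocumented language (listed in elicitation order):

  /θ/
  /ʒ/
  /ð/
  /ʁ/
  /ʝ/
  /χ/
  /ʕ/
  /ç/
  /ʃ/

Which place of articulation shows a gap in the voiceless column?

pharyngeal

place of articulation  voiceless  voiced  
dental            θ         ð       
postalveolar      ʃ         ʒ       
palatal           ç         ʝ       
uvular            χ         ʁ       
pharyngeal        —         ʕ       
Every place of articulation has a voiceless member except pharyngeal, where /ħ/ would be expected.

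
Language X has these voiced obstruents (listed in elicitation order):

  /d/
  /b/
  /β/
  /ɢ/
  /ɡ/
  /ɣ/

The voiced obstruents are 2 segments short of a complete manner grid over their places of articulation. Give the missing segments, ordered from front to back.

bilabial: stop /b/, fricative /β/.
alveolar: stop /d/, fricative —.
velar: stop /ɡ/, fricative /ɣ/.
uvular: stop /ɢ/, fricative —.
Gaps, from front to back: alveolar lacks fricative (/z/); uvular lacks fricative (/ʁ/).

/z/, /ʁ/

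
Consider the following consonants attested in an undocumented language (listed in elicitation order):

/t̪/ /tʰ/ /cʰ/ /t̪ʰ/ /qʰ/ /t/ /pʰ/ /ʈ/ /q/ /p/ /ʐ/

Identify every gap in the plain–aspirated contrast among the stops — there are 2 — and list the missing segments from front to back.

bilabial: plain /p/, aspirated /pʰ/.
dental: plain /t̪/, aspirated /t̪ʰ/.
alveolar: plain /t/, aspirated /tʰ/.
retroflex: plain /ʈ/, aspirated —.
palatal: plain —, aspirated /cʰ/.
uvular: plain /q/, aspirated /qʰ/.
Gaps, from front to back: retroflex lacks aspirated (/ʈʰ/); palatal lacks plain (/c/).

/ʈʰ/, /c/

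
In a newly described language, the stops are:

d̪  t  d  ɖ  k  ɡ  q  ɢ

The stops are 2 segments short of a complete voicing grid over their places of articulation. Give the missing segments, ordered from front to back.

Voiceless: /t/ (alveolar), /k/ (velar), /q/ (uvular).
Voiced: /d̪/ (dental), /d/ (alveolar), /ɖ/ (retroflex), /ɡ/ (velar), /ɢ/ (uvular).
Gaps, from front to back: dental lacks voiceless (/t̪/); retroflex lacks voiceless (/ʈ/).

/t̪/, /ʈ/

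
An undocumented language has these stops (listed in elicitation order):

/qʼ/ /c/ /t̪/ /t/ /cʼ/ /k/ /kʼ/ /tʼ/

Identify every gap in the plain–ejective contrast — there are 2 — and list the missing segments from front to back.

/t̪ʼ/, /q/

place of articulation  plain     ejective
dental            t̪        —       
alveolar          t         tʼ      
palatal           c         cʼ      
velar             k         kʼ      
uvular            —         qʼ      
Gaps, from front to back: dental lacks ejective (/t̪ʼ/); uvular lacks plain (/q/).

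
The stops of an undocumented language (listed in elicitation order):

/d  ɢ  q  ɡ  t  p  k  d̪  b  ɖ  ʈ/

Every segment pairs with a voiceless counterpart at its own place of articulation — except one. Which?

Bilabial: /p/ ~ /b/
Alveolar: /t/ ~ /d/
Retroflex: /ʈ/ ~ /ɖ/
Velar: /k/ ~ /ɡ/
Uvular: /q/ ~ /ɢ/
Dental: only /d̪/ (voiced); no voiceless partner.
So /d̪/ is the unpaired segment.

/d̪/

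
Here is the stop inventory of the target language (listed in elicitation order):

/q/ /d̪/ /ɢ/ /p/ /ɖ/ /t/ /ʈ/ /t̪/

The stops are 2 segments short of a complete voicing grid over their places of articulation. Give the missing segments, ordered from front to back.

Voiceless: /p/ (bilabial), /t̪/ (dental), /t/ (alveolar), /ʈ/ (retroflex), /q/ (uvular).
Voiced: /d̪/ (dental), /ɖ/ (retroflex), /ɢ/ (uvular).
Gaps, from front to back: bilabial lacks voiced (/b/); alveolar lacks voiced (/d/).

/b/, /d/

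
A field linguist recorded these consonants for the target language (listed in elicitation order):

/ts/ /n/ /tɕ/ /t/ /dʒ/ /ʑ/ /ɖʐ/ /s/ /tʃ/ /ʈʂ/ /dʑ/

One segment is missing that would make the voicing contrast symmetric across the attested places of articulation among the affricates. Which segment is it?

Voiceless: /ts/ (alveolar), /tʃ/ (postalveolar), /ʈʂ/ (retroflex), /tɕ/ (alveolo-palatal).
Voiced: /dʒ/ (postalveolar), /ɖʐ/ (retroflex), /dʑ/ (alveolo-palatal).
The alveolar row has no voiced member, so the gap is the voiced alveolar affricate /dz/.

/dz/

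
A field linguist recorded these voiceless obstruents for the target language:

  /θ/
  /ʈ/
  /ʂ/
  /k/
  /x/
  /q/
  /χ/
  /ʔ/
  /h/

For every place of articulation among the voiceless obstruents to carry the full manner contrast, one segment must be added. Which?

/t̪/

dental: stop —, fricative /θ/.
retroflex: stop /ʈ/, fricative /ʂ/.
velar: stop /k/, fricative /x/.
uvular: stop /q/, fricative /χ/.
glottal: stop /ʔ/, fricative /h/.
The dental row has no stop member, so the gap is the dental stop /t̪/.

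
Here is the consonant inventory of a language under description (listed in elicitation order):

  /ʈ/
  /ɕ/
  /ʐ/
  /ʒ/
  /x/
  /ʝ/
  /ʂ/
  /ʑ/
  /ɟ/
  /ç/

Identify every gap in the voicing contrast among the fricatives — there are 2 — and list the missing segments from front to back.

postalveolar: voiceless —, voiced /ʒ/.
retroflex: voiceless /ʂ/, voiced /ʐ/.
alveolo-palatal: voiceless /ɕ/, voiced /ʑ/.
palatal: voiceless /ç/, voiced /ʝ/.
velar: voiceless /x/, voiced —.
Gaps, from front to back: postalveolar lacks voiceless (/ʃ/); velar lacks voiced (/ɣ/).

/ʃ/, /ɣ/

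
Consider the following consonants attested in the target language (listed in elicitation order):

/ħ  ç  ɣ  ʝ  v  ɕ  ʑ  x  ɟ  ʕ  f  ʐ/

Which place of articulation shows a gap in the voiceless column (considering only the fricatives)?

retroflex

Voiceless: /f/ (labiodental), /ɕ/ (alveolo-palatal), /ç/ (palatal), /x/ (velar), /ħ/ (pharyngeal).
Voiced: /v/ (labiodental), /ʐ/ (retroflex), /ʑ/ (alveolo-palatal), /ʝ/ (palatal), /ɣ/ (velar), /ʕ/ (pharyngeal).
Every place of articulation has a voiceless member except retroflex, where /ʂ/ would be expected.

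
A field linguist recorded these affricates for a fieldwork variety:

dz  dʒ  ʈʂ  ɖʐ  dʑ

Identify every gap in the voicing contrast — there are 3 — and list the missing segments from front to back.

/ts/, /tʃ/, /tɕ/

place of articulation  voiceless  voiced  
alveolar          —         dz      
postalveolar      —         dʒ      
retroflex         ʈʂ        ɖʐ      
alveolo-palatal   —         dʑ      
Gaps, from front to back: alveolar lacks voiceless (/ts/); postalveolar lacks voiceless (/tʃ/); alveolo-palatal lacks voiceless (/tɕ/).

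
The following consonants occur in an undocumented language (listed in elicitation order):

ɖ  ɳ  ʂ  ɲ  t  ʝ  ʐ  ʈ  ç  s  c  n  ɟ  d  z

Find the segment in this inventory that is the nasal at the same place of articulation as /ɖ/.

/ɳ/

/ɖ/ is a voiced retroflex stop.
The nasal at the same place is a retroflex nasal — in this inventory, /ɳ/.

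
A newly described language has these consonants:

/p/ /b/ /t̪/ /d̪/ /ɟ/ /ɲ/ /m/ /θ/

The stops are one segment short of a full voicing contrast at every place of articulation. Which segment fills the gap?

place of articulation  voiceless  voiced  
bilabial          p         b       
dental            t̪        d̪      
palatal           —         ɟ       
The palatal row has no voiceless member, so the gap is the voiceless palatal stop /c/.

/c/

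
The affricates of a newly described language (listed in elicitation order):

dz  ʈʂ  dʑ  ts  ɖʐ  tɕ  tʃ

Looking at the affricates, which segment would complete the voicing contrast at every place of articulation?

/dʒ/

alveolar: voiceless /ts/, voiced /dz/.
postalveolar: voiceless /tʃ/, voiced —.
retroflex: voiceless /ʈʂ/, voiced /ɖʐ/.
alveolo-palatal: voiceless /tɕ/, voiced /dʑ/.
The postalveolar row has no voiced member, so the gap is the voiced postalveolar affricate /dʒ/.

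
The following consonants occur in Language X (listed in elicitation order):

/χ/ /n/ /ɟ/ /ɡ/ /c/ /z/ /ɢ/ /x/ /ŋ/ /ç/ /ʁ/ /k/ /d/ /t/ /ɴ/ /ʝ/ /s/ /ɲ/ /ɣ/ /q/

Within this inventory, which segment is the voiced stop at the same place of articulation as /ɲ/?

/ɲ/ is a palatal nasal.
The voiced stop at the same place is a voiced palatal stop — in this inventory, /ɟ/.

/ɟ/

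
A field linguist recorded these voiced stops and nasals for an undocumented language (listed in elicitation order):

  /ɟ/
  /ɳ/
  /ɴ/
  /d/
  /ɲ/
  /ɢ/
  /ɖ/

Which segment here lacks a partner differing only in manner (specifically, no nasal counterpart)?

Retroflex: /ɖ/ ~ /ɳ/
Palatal: /ɟ/ ~ /ɲ/
Uvular: /ɢ/ ~ /ɴ/
Alveolar: only /d/ (oral stop); no nasal partner.
So /d/ is the unpaired segment.

/d/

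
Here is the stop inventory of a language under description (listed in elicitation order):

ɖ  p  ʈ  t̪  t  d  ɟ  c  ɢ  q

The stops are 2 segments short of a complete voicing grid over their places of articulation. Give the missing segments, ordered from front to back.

Voiceless: /p/ (bilabial), /t̪/ (dental), /t/ (alveolar), /ʈ/ (retroflex), /c/ (palatal), /q/ (uvular).
Voiced: /d/ (alveolar), /ɖ/ (retroflex), /ɟ/ (palatal), /ɢ/ (uvular).
Gaps, from front to back: bilabial lacks voiced (/b/); dental lacks voiced (/d̪/).

/b/, /d̪/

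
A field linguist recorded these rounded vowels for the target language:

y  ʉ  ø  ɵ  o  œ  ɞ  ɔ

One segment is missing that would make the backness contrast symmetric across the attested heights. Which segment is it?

/u/

height            front     central   back    
high              y         ʉ         —       
high-mid          ø         ɵ         o       
low-mid           œ         ɞ         ɔ       
The high row has no back member, so the gap is the high back rounded vowel /u/.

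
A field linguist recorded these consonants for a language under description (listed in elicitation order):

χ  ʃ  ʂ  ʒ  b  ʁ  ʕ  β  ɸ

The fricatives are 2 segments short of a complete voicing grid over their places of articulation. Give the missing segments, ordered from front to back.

/ʐ/, /ħ/

place of articulation  voiceless  voiced  
bilabial          ɸ         β       
postalveolar      ʃ         ʒ       
retroflex         ʂ         —       
uvular            χ         ʁ       
pharyngeal        —         ʕ       
Gaps, from front to back: retroflex lacks voiced (/ʐ/); pharyngeal lacks voiceless (/ħ/).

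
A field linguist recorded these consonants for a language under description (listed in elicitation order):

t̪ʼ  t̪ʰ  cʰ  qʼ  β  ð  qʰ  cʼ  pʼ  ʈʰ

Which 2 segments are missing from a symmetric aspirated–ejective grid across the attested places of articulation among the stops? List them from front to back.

/pʰ/, /ʈʼ/

place of articulation  aspirated  ejective
bilabial          —         pʼ      
dental            t̪ʰ       t̪ʼ     
retroflex         ʈʰ        —       
palatal           cʰ        cʼ      
uvular            qʰ        qʼ      
Gaps, from front to back: bilabial lacks aspirated (/pʰ/); retroflex lacks ejective (/ʈʼ/).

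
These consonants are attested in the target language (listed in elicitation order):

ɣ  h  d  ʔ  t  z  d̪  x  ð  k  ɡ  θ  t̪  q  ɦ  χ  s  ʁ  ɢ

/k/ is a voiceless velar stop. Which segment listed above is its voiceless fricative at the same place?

/x/

The voiceless fricative at the same place is a voiceless velar fricative — in this inventory, /x/.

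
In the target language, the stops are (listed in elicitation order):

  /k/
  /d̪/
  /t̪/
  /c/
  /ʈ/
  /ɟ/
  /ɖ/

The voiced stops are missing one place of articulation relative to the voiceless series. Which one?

place of articulation  voiceless  voiced  
dental            t̪        d̪      
retroflex         ʈ         ɖ       
palatal           c         ɟ       
velar             k         —       
Every place of articulation has a voiced member except velar, where /ɡ/ would be expected.

velar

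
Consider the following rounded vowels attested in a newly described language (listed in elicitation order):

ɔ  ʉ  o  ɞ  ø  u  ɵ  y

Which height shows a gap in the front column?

Front: /y/ (high), /ø/ (high-mid).
Central: /ʉ/ (high), /ɵ/ (high-mid), /ɞ/ (low-mid).
Back: /u/ (high), /o/ (high-mid), /ɔ/ (low-mid).
Every height has a front member except low-mid, where /œ/ would be expected.

low-mid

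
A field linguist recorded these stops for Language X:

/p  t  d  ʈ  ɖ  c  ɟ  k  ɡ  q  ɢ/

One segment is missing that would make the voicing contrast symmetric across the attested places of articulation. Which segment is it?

/b/

place of articulation  voiceless  voiced  
bilabial          p         —       
alveolar          t         d       
retroflex         ʈ         ɖ       
palatal           c         ɟ       
velar             k         ɡ       
uvular            q         ɢ       
The bilabial row has no voiced member, so the gap is the voiced bilabial stop /b/.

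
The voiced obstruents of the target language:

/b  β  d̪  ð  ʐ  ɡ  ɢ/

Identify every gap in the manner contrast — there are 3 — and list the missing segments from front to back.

place of articulation  stop      fricative
bilabial          b         β       
dental            d̪        ð       
retroflex         —         ʐ       
velar             ɡ         —       
uvular            ɢ         —       
Gaps, from front to back: retroflex lacks stop (/ɖ/); velar lacks fricative (/ɣ/); uvular lacks fricative (/ʁ/).

/ɖ/, /ɣ/, /ʁ/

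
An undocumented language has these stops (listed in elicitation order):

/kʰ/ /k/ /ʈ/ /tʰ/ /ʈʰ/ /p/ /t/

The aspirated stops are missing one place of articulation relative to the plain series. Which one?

Plain: /p/ (bilabial), /t/ (alveolar), /ʈ/ (retroflex), /k/ (velar).
Aspirated: /tʰ/ (alveolar), /ʈʰ/ (retroflex), /kʰ/ (velar).
Every place of articulation has an aspirated member except bilabial, where /pʰ/ would be expected.

bilabial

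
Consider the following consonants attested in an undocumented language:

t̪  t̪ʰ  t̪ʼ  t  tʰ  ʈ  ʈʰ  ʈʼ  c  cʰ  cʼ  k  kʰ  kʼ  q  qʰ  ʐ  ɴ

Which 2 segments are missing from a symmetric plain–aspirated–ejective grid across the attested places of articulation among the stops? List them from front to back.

Plain: /t̪/ (dental), /t/ (alveolar), /ʈ/ (retroflex), /c/ (palatal), /k/ (velar), /q/ (uvular).
Aspirated: /t̪ʰ/ (dental), /tʰ/ (alveolar), /ʈʰ/ (retroflex), /cʰ/ (palatal), /kʰ/ (velar), /qʰ/ (uvular).
Ejective: /t̪ʼ/ (dental), /ʈʼ/ (retroflex), /cʼ/ (palatal), /kʼ/ (velar).
Gaps, from front to back: alveolar lacks ejective (/tʼ/); uvular lacks ejective (/qʼ/).

/tʼ/, /qʼ/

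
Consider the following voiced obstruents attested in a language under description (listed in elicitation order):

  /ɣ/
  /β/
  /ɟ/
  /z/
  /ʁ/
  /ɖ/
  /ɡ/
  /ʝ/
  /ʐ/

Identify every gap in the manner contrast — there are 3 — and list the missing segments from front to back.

/b/, /d/, /ɢ/

bilabial: stop —, fricative /β/.
alveolar: stop —, fricative /z/.
retroflex: stop /ɖ/, fricative /ʐ/.
palatal: stop /ɟ/, fricative /ʝ/.
velar: stop /ɡ/, fricative /ɣ/.
uvular: stop —, fricative /ʁ/.
Gaps, from front to back: bilabial lacks stop (/b/); alveolar lacks stop (/d/); uvular lacks stop (/ɢ/).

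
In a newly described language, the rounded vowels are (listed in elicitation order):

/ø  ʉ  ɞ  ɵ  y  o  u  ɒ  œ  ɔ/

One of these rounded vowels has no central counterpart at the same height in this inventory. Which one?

High: /y/ ~ /ʉ/ ~ /u/
High-mid: /ø/ ~ /ɵ/ ~ /o/
Low-mid: /œ/ ~ /ɞ/ ~ /ɔ/
Low: only /ɒ/ (back); no central partner.
So /ɒ/ is the unpaired segment.

/ɒ/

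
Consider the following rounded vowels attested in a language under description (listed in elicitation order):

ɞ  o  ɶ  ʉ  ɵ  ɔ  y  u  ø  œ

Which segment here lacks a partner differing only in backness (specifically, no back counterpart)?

High: /y/ ~ /ʉ/ ~ /u/
High-mid: /ø/ ~ /ɵ/ ~ /o/
Low-mid: /œ/ ~ /ɞ/ ~ /ɔ/
Low: only /ɶ/ (front); no back partner.
So /ɶ/ is the unpaired segment.

/ɶ/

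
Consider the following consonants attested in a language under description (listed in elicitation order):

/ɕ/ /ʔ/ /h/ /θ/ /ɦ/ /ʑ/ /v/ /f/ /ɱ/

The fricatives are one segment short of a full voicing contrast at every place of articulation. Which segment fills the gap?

/ð/

labiodental: voiceless /f/, voiced /v/.
dental: voiceless /θ/, voiced —.
alveolo-palatal: voiceless /ɕ/, voiced /ʑ/.
glottal: voiceless /h/, voiced /ɦ/.
The dental row has no voiced member, so the gap is the voiced dental fricative /ð/.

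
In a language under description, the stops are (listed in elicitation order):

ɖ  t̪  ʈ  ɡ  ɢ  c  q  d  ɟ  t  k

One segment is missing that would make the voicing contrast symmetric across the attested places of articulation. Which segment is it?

place of articulation  voiceless  voiced  
dental            t̪        —       
alveolar          t         d       
retroflex         ʈ         ɖ       
palatal           c         ɟ       
velar             k         ɡ       
uvular            q         ɢ       
The dental row has no voiced member, so the gap is the voiced dental stop /d̪/.

/d̪/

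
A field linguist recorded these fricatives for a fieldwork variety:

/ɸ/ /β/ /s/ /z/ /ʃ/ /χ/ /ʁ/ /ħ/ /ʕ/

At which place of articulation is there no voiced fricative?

place of articulation  voiceless  voiced  
bilabial          ɸ         β       
alveolar          s         z       
postalveolar      ʃ         —       
uvular            χ         ʁ       
pharyngeal        ħ         ʕ       
Every place of articulation has a voiced member except postalveolar, where /ʒ/ would be expected.

postalveolar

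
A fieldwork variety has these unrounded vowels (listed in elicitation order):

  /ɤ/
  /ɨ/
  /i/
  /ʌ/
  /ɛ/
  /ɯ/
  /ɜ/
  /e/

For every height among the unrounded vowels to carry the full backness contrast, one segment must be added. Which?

/ɘ/

high: front /i/, central /ɨ/, back /ɯ/.
high-mid: front /e/, central —, back /ɤ/.
low-mid: front /ɛ/, central /ɜ/, back /ʌ/.
The high-mid row has no central member, so the gap is the high-mid central unrounded vowel /ɘ/.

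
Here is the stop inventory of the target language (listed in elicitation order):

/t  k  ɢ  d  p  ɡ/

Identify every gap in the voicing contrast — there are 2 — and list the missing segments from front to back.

/b/, /q/

bilabial: voiceless /p/, voiced —.
alveolar: voiceless /t/, voiced /d/.
velar: voiceless /k/, voiced /ɡ/.
uvular: voiceless —, voiced /ɢ/.
Gaps, from front to back: bilabial lacks voiced (/b/); uvular lacks voiceless (/q/).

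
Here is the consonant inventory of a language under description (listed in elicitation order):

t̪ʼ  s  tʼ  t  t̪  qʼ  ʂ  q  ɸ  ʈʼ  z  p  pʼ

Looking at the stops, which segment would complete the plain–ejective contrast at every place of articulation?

Plain: /p/ (bilabial), /t̪/ (dental), /t/ (alveolar), /q/ (uvular).
Ejective: /pʼ/ (bilabial), /t̪ʼ/ (dental), /tʼ/ (alveolar), /ʈʼ/ (retroflex), /qʼ/ (uvular).
The retroflex row has no plain member, so the gap is the plain retroflex stop /ʈ/.

/ʈ/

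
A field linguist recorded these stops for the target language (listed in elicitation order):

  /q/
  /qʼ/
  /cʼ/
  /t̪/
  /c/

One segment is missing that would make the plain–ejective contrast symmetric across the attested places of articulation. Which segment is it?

dental: plain /t̪/, ejective —.
palatal: plain /c/, ejective /cʼ/.
uvular: plain /q/, ejective /qʼ/.
The dental row has no ejective member, so the gap is the ejective dental stop /t̪ʼ/.

/t̪ʼ/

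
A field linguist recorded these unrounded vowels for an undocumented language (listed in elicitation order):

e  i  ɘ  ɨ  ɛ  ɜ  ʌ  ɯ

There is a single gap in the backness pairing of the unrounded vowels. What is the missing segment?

Front: /i/ (high), /e/ (high-mid), /ɛ/ (low-mid).
Central: /ɨ/ (high), /ɘ/ (high-mid), /ɜ/ (low-mid).
Back: /ɯ/ (high), /ʌ/ (low-mid).
The high-mid row has no back member, so the gap is the high-mid back unrounded vowel /ɤ/.

/ɤ/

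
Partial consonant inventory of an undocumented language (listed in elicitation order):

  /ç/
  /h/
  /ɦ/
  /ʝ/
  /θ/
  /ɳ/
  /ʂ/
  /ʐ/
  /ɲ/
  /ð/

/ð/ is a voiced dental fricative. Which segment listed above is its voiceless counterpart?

/θ/

The voiceless counterpart is a voiceless dental fricative — in this inventory, /θ/.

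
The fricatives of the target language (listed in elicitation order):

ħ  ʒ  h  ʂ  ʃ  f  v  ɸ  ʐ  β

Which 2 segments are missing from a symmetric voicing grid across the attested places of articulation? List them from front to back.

/ʕ/, /ɦ/

bilabial: voiceless /ɸ/, voiced /β/.
labiodental: voiceless /f/, voiced /v/.
postalveolar: voiceless /ʃ/, voiced /ʒ/.
retroflex: voiceless /ʂ/, voiced /ʐ/.
pharyngeal: voiceless /ħ/, voiced —.
glottal: voiceless /h/, voiced —.
Gaps, from front to back: pharyngeal lacks voiced (/ʕ/); glottal lacks voiced (/ɦ/).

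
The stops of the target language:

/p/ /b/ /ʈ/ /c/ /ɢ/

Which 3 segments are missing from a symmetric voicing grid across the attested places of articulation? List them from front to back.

/ɖ/, /ɟ/, /q/

Voiceless: /p/ (bilabial), /ʈ/ (retroflex), /c/ (palatal).
Voiced: /b/ (bilabial), /ɢ/ (uvular).
Gaps, from front to back: retroflex lacks voiced (/ɖ/); palatal lacks voiced (/ɟ/); uvular lacks voiceless (/q/).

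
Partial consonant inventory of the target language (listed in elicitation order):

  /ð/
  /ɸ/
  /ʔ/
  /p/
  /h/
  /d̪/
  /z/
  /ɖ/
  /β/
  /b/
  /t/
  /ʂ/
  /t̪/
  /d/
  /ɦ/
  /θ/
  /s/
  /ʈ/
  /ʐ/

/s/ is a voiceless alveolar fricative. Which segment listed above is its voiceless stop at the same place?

/t/

The voiceless stop at the same place is a voiceless alveolar stop — in this inventory, /t/.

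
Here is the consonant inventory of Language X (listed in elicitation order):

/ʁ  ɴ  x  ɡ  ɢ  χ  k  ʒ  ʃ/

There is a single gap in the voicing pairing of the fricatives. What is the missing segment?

/ɣ/

place of articulation  voiceless  voiced  
postalveolar      ʃ         ʒ       
velar             x         —       
uvular            χ         ʁ       
The velar row has no voiced member, so the gap is the voiced velar fricative /ɣ/.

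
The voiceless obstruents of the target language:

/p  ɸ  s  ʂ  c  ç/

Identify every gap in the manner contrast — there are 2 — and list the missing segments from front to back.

place of articulation  stop      fricative
bilabial          p         ɸ       
alveolar          —         s       
retroflex         —         ʂ       
palatal           c         ç       
Gaps, from front to back: alveolar lacks stop (/t/); retroflex lacks stop (/ʈ/).

/t/, /ʈ/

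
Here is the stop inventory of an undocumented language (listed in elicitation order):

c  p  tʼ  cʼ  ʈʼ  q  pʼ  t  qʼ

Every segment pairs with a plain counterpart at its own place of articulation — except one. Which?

/ʈʼ/

Bilabial: /p/ ~ /pʼ/
Alveolar: /t/ ~ /tʼ/
Palatal: /c/ ~ /cʼ/
Uvular: /q/ ~ /qʼ/
Retroflex: only /ʈʼ/ (ejective); no plain partner.
So /ʈʼ/ is the unpaired segment.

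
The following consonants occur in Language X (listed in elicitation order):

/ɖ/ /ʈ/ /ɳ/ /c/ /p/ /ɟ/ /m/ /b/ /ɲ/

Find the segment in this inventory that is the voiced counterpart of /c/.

/c/ is a voiceless palatal stop.
The voiced counterpart is a voiced palatal stop — in this inventory, /ɟ/.

/ɟ/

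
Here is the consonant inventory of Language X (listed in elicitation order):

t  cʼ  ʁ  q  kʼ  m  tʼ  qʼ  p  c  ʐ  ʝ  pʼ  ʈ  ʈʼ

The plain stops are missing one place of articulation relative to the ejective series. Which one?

velar

place of articulation  plain     ejective
bilabial          p         pʼ      
alveolar          t         tʼ      
retroflex         ʈ         ʈʼ      
palatal           c         cʼ      
velar             —         kʼ      
uvular            q         qʼ      
Every place of articulation has a plain member except velar, where /k/ would be expected.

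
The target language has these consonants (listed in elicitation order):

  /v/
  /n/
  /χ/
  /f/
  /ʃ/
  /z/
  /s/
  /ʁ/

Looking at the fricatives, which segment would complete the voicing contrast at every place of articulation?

Voiceless: /f/ (labiodental), /s/ (alveolar), /ʃ/ (postalveolar), /χ/ (uvular).
Voiced: /v/ (labiodental), /z/ (alveolar), /ʁ/ (uvular).
The postalveolar row has no voiced member, so the gap is the voiced postalveolar fricative /ʒ/.

/ʒ/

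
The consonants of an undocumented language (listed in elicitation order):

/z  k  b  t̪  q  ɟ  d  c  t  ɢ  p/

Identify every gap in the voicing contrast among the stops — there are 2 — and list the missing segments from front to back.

/d̪/, /ɡ/

bilabial: voiceless /p/, voiced /b/.
dental: voiceless /t̪/, voiced —.
alveolar: voiceless /t/, voiced /d/.
palatal: voiceless /c/, voiced /ɟ/.
velar: voiceless /k/, voiced —.
uvular: voiceless /q/, voiced /ɢ/.
Gaps, from front to back: dental lacks voiced (/d̪/); velar lacks voiced (/ɡ/).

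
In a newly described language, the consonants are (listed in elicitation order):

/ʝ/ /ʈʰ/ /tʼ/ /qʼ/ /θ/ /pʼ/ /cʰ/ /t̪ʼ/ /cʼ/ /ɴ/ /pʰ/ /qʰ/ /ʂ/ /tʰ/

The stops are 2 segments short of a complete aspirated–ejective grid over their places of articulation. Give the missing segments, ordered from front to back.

/t̪ʰ/, /ʈʼ/

bilabial: aspirated /pʰ/, ejective /pʼ/.
dental: aspirated —, ejective /t̪ʼ/.
alveolar: aspirated /tʰ/, ejective /tʼ/.
retroflex: aspirated /ʈʰ/, ejective —.
palatal: aspirated /cʰ/, ejective /cʼ/.
uvular: aspirated /qʰ/, ejective /qʼ/.
Gaps, from front to back: dental lacks aspirated (/t̪ʰ/); retroflex lacks ejective (/ʈʼ/).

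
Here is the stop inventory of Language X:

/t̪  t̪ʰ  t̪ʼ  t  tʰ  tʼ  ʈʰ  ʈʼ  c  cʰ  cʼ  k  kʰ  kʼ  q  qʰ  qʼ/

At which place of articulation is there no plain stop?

place of articulation  plain     aspirated  ejective
dental            t̪        t̪ʰ       t̪ʼ     
alveolar          t         tʰ        tʼ      
retroflex         —         ʈʰ        ʈʼ      
palatal           c         cʰ        cʼ      
velar             k         kʰ        kʼ      
uvular            q         qʰ        qʼ      
Every place of articulation has a plain member except retroflex, where /ʈ/ would be expected.

retroflex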